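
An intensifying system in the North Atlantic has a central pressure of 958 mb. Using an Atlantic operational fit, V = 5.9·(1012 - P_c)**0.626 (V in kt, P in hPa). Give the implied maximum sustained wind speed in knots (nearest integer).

ΔP = 1012 − 958 = 54 mb.
54^0.626 ≈ 12.147.
V ≈ 5.9 × 12.147 ≈ 71.7 kt.

72 kt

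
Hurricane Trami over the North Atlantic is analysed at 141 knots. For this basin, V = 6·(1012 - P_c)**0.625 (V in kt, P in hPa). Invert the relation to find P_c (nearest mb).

ΔP = (V / 6)^(1/0.625) = (141/6)^1.600.
141/6 = 23.500; 23.500^1.600 ≈ 156.21 mb.
P_c = 1012 − 156.21 = 855.79 ≈ 856 mb.

856 mb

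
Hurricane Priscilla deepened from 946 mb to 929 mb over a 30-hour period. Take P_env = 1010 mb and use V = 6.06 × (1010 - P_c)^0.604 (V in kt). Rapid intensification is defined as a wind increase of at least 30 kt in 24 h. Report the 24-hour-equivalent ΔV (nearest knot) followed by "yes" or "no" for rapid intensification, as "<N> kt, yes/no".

V₁: ΔP = 64, V ≈ 6.06 × 64^0.604 ≈ 74.71 kt.
V₂: ΔP = 81, V ≈ 6.06 × 81^0.604 ≈ 86.14 kt.
ΔV over 30 h = 11.43 kt → 24 h equivalent = 11.43 × 24/30 ≈ 9.14 kt.
9 kt < 30 kt ⇒ not rapid intensification.

9 kt, no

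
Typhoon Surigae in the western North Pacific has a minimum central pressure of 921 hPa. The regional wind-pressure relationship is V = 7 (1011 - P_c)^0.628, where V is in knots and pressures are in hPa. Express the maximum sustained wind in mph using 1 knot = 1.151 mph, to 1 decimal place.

ΔP = 1011 − 921 = 90 hPa.
V ≈ 7 × 90^0.628 = 7 × 16.876 ≈ 118.131 kt.
118.131 × 1.151 ≈ 135.97 mph → 136.0 mph.

136.0 mph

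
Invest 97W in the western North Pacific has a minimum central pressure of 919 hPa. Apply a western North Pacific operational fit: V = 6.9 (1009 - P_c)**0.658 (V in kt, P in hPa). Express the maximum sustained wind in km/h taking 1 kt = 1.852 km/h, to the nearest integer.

ΔP = 1009 − 919 = 90 hPa.
V ≈ 6.9 × 90^0.658 = 6.9 × 19.315 ≈ 133.273 kt.
133.273 × 1.852 ≈ 246.82 km/h → 247 km/h.

247 km/h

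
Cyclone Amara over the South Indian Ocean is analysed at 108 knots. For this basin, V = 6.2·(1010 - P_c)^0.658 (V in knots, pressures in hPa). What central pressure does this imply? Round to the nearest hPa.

ΔP = (V / 6.2)^(1/0.658) = (108/6.2)^1.520.
108/6.2 = 17.419; 17.419^1.520 ≈ 76.92 hPa.
P_c = 1010 − 76.92 = 933.08 ≈ 933 hPa.

933 hPa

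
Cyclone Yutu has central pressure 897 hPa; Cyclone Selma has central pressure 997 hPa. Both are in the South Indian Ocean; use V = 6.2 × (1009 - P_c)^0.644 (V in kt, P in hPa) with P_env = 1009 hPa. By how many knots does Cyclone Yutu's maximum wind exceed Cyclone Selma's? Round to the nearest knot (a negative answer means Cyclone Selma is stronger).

Cyclone Yutu: ΔP = 112; V ≈ 6.2 × 112^0.644 ≈ 129.45 kt.
Cyclone Selma: ΔP = 12; V ≈ 6.2 × 12^0.644 ≈ 30.72 kt.
Difference ≈ 129.45 − 30.72 = 98.73 → 99 kt.

99 kt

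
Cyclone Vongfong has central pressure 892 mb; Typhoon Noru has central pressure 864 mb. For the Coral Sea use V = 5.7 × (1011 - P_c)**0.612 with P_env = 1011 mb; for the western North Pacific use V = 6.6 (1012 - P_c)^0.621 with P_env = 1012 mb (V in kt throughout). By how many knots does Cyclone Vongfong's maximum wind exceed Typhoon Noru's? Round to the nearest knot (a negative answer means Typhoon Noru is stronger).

Cyclone Vongfong: ΔP = 119; V ≈ 5.7 × 119^0.612 ≈ 106.20 kt.
Typhoon Noru: ΔP = 148; V ≈ 6.6 × 148^0.621 ≈ 146.99 kt.
Difference ≈ 106.20 − 146.99 = -40.79 → -41 kt.

-41 kt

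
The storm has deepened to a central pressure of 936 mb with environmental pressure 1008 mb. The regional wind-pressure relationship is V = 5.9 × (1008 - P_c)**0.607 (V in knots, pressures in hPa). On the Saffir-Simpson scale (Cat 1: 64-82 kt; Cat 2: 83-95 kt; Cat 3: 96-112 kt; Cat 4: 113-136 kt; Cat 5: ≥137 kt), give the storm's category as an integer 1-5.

1

ΔP = 1008 − 936 = 72 mb.
V ≈ 5.9 × 72^0.607 = 5.9 × 13.41 ≈ 79 kt.
79 kt falls in the Category 1 band.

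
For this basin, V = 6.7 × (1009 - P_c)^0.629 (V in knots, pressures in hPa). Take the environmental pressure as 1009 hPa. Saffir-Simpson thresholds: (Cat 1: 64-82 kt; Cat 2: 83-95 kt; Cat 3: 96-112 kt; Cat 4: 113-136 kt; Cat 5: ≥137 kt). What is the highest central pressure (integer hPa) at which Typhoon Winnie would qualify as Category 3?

Category 3 begins at V = 96 kt.
Required ΔP = (96/6.7)^(1/0.629) = 14.328^1.590 ≈ 68.89 hPa.
P_c ≤ 1009 − 68.89 = 940.11, so the highest integer P_c is 940 hPa.

940 hPa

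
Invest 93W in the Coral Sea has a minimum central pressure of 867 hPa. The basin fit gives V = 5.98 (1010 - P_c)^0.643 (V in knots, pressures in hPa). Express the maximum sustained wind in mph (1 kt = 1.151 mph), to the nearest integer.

ΔP = 1010 − 867 = 143 hPa.
V ≈ 5.98 × 143^0.643 = 5.98 × 24.315 ≈ 145.406 kt.
145.406 × 1.151 ≈ 167.36 mph → 167 mph.

167 mph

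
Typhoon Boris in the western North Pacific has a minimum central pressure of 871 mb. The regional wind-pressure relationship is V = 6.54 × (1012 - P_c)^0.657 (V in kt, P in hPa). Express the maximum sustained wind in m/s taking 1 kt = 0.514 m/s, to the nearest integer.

ΔP = 1012 − 871 = 141 mb.
V ≈ 6.54 × 141^0.657 = 6.54 × 25.825 ≈ 168.894 kt.
168.894 × 0.514 ≈ 86.81 m/s → 87 m/s.

87 m/s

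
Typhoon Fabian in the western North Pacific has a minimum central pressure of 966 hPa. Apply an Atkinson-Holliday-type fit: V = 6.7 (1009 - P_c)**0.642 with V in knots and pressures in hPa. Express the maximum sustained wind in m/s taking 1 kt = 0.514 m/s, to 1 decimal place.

ΔP = 1009 − 966 = 43 hPa.
V ≈ 6.7 × 43^0.642 = 6.7 × 11.186 ≈ 74.948 kt.
74.948 × 0.514 ≈ 38.52 m/s → 38.5 m/s.

38.5 m/s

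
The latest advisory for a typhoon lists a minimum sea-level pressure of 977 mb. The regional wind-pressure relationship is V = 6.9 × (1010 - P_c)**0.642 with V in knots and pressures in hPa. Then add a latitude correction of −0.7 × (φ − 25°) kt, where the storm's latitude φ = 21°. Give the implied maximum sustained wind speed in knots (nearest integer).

68 kt

ΔP = 1010 − 977 = 33 mb.
33^0.642 ≈ 9.438.
V ≈ 6.9 × 9.438 ≈ 65.1 kt.
Latitude correction: −0.7 × (21 − 25) = 2.8 kt.
Corrected V ≈ 67.9 kt → 68 kt.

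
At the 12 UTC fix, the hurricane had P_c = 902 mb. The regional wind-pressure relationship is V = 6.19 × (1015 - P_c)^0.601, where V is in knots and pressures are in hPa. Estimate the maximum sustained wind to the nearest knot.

106 kt

ΔP = 1015 − 902 = 113 mb.
113^0.601 ≈ 17.136.
V ≈ 6.19 × 17.136 ≈ 106.1 kt.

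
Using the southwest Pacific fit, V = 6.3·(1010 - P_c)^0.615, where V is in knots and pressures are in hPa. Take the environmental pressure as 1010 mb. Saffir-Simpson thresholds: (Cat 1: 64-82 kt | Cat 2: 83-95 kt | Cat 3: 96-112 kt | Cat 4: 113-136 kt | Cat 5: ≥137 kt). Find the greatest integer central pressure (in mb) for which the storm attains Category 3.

926 mb

Category 3 begins at V = 96 kt.
Required ΔP = (96/6.3)^(1/0.615) = 15.238^1.626 ≈ 83.84 mb.
P_c ≤ 1010 − 83.84 = 926.16, so the highest integer P_c is 926 mb.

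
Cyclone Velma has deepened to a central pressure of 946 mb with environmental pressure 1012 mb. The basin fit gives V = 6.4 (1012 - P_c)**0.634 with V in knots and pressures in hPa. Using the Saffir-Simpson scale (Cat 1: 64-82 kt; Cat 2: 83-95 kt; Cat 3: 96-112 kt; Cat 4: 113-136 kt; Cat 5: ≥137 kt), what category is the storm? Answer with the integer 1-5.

ΔP = 1012 − 946 = 66 mb.
V ≈ 6.4 × 66^0.634 = 6.4 × 14.24 ≈ 91 kt.
91 kt falls in the Category 2 band.

2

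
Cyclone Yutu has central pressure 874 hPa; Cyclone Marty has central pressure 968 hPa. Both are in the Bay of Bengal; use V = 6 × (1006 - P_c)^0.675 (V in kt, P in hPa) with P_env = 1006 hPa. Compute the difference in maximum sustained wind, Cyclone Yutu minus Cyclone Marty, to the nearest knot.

Cyclone Yutu: ΔP = 132; V ≈ 6 × 132^0.675 ≈ 162.01 kt.
Cyclone Marty: ΔP = 38; V ≈ 6 × 38^0.675 ≈ 69.90 kt.
Difference ≈ 162.01 − 69.90 = 92.11 → 92 kt.

92 kt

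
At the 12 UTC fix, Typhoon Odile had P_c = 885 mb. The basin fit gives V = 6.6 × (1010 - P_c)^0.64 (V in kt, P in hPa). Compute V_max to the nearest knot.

ΔP = 1010 − 885 = 125 mb.
125^0.64 ≈ 21.980.
V ≈ 6.6 × 21.980 ≈ 145.1 kt.

145 kt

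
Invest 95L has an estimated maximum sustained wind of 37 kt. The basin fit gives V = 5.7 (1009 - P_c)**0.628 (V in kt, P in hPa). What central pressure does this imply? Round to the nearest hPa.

989 hPa

ΔP = (V / 5.7)^(1/0.628) = (37/5.7)^1.592.
37/5.7 = 6.491; 6.491^1.592 ≈ 19.66 hPa.
P_c = 1009 − 19.66 = 989.34 ≈ 989 hPa.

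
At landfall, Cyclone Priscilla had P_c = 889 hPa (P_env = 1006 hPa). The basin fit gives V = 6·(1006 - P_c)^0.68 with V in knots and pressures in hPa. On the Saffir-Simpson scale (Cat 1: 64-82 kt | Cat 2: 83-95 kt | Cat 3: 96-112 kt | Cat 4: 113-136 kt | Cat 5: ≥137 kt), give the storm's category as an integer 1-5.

ΔP = 1006 − 889 = 117 hPa.
V ≈ 6 × 117^0.68 = 6 × 25.49 ≈ 153 kt.
153 kt falls in the Category 5 band.

5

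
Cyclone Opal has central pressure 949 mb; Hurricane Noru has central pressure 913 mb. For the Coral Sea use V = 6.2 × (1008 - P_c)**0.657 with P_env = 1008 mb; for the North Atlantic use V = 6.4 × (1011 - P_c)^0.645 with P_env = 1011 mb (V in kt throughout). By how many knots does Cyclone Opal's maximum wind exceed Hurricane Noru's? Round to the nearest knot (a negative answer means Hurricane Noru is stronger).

Cyclone Opal: ΔP = 59; V ≈ 6.2 × 59^0.657 ≈ 90.33 kt.
Hurricane Noru: ΔP = 98; V ≈ 6.4 × 98^0.645 ≈ 123.17 kt.
Difference ≈ 90.33 − 123.17 = -32.84 → -33 kt.

-33 kt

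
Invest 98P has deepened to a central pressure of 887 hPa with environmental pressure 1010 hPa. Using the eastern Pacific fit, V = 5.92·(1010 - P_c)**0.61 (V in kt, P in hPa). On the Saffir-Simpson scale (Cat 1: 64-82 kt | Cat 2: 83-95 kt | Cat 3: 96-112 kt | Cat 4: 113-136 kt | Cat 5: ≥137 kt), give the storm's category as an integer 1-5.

ΔP = 1010 − 887 = 123 hPa.
V ≈ 5.92 × 123^0.61 = 5.92 × 18.83 ≈ 111 kt.
111 kt falls in the Category 3 band.

3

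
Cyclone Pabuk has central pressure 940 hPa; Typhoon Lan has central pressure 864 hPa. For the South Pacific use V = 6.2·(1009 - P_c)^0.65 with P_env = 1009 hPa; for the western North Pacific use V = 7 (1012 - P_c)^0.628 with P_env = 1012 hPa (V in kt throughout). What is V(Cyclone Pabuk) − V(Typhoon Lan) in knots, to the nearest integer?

Cyclone Pabuk: ΔP = 69; V ≈ 6.2 × 69^0.65 ≈ 97.19 kt.
Typhoon Lan: ΔP = 148; V ≈ 7 × 148^0.628 ≈ 161.44 kt.
Difference ≈ 97.19 − 161.44 = -64.25 → -64 kt.

-64 kt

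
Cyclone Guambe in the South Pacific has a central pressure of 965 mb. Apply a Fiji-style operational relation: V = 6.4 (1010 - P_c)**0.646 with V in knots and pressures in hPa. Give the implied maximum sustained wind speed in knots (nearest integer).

ΔP = 1010 − 965 = 45 mb.
45^0.646 ≈ 11.694.
V ≈ 6.4 × 11.694 ≈ 74.8 kt.

75 kt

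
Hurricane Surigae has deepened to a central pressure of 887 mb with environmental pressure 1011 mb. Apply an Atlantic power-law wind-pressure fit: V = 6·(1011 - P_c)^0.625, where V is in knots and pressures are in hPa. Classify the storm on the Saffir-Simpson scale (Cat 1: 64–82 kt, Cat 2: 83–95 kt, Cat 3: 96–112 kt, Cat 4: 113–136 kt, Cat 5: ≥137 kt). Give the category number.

4

ΔP = 1011 − 887 = 124 mb.
V ≈ 6 × 124^0.625 = 6 × 20.34 ≈ 122 kt.
122 kt falls in the Category 4 band.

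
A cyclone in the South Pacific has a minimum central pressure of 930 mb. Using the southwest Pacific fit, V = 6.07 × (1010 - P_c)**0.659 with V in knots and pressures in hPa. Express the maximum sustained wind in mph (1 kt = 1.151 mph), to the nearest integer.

125 mph

ΔP = 1010 − 930 = 80 mb.
V ≈ 6.07 × 80^0.659 = 6.07 × 17.953 ≈ 108.975 kt.
108.975 × 1.151 ≈ 125.43 mph → 125 mph.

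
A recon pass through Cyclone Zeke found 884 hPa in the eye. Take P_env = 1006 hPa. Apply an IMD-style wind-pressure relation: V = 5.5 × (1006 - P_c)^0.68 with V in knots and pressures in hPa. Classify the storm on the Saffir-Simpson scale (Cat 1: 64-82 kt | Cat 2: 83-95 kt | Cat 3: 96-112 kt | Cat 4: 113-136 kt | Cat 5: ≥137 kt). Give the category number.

ΔP = 1006 − 884 = 122 hPa.
V ≈ 5.5 × 122^0.68 = 5.5 × 26.23 ≈ 144 kt.
144 kt falls in the Category 5 band.

5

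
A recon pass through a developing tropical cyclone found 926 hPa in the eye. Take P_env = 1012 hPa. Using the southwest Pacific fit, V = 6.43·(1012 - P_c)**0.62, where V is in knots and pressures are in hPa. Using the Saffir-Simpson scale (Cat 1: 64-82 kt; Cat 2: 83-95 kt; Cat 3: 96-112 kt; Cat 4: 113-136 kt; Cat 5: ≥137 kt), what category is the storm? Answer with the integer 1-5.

3

ΔP = 1012 − 926 = 86 hPa.
V ≈ 6.43 × 86^0.62 = 6.43 × 15.83 ≈ 102 kt.
102 kt falls in the Category 3 band.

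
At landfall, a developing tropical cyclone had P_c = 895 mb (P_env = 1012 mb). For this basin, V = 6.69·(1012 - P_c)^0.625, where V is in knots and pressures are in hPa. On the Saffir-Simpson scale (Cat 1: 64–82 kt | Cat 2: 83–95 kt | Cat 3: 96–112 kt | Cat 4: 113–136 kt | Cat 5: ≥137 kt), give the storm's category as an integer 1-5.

ΔP = 1012 − 895 = 117 mb.
V ≈ 6.69 × 117^0.625 = 6.69 × 19.62 ≈ 131 kt.
131 kt falls in the Category 4 band.

4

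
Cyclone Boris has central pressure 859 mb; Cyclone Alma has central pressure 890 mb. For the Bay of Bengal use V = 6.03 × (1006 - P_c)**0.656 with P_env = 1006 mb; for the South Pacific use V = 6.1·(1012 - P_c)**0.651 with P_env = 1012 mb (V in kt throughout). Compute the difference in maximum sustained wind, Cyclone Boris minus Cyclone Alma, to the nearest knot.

20 kt

Cyclone Boris: ΔP = 147; V ≈ 6.03 × 147^0.656 ≈ 159.25 kt.
Cyclone Alma: ΔP = 122; V ≈ 6.1 × 122^0.651 ≈ 139.17 kt.
Difference ≈ 159.25 − 139.17 = 20.08 → 20 kt.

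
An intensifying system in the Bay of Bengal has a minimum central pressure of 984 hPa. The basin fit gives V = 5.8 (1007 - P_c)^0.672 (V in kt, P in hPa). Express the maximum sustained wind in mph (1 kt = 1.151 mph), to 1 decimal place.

54.9 mph

ΔP = 1007 − 984 = 23 hPa.
V ≈ 5.8 × 23^0.672 = 5.8 × 8.224 ≈ 47.699 kt.
47.699 × 1.151 ≈ 54.90 mph → 54.9 mph.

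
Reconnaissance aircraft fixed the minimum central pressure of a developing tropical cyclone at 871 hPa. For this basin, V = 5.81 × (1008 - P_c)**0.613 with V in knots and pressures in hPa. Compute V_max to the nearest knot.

119 kt

ΔP = 1008 − 871 = 137 hPa.
137^0.613 ≈ 20.408.
V ≈ 5.81 × 20.408 ≈ 118.6 kt.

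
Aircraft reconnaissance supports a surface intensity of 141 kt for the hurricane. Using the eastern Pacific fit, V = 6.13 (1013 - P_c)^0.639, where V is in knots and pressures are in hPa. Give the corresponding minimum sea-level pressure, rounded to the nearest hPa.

878 hPa

ΔP = (V / 6.13)^(1/0.639) = (141/6.13)^1.565.
141/6.13 = 23.002; 23.002^1.565 ≈ 135.23 hPa.
P_c = 1013 − 135.23 = 877.77 ≈ 878 hPa.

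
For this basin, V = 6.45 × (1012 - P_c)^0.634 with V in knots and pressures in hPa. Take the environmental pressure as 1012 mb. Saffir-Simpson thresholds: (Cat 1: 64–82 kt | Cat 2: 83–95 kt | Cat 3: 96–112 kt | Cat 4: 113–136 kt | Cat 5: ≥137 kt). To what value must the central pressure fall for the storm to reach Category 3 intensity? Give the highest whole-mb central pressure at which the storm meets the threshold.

Category 3 begins at V = 96 kt.
Required ΔP = (96/6.45)^(1/0.634) = 14.884^1.577 ≈ 70.75 mb.
P_c ≤ 1012 − 70.75 = 941.25, so the highest integer P_c is 941 mb.

941 mb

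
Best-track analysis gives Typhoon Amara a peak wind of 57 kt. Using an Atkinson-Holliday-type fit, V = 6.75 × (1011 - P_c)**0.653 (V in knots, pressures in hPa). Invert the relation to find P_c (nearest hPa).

ΔP = (V / 6.75)^(1/0.653) = (57/6.75)^1.531.
57/6.75 = 8.444; 8.444^1.531 ≈ 26.24 hPa.
P_c = 1011 − 26.24 = 984.76 ≈ 985 hPa.

985 hPa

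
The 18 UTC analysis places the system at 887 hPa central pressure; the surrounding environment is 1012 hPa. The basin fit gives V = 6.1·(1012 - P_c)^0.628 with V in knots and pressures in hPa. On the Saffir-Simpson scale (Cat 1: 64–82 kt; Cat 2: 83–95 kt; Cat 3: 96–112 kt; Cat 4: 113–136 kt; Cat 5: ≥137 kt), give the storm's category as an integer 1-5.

4

ΔP = 1012 − 887 = 125 hPa.
V ≈ 6.1 × 125^0.628 = 6.1 × 20.74 ≈ 127 kt.
127 kt falls in the Category 4 band.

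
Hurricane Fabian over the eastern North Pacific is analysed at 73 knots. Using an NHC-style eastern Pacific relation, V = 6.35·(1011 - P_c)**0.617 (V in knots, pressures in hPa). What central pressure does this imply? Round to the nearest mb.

959 mb

ΔP = (V / 6.35)^(1/0.617) = (73/6.35)^1.621.
73/6.35 = 11.496; 11.496^1.621 ≈ 52.35 mb.
P_c = 1011 − 52.35 = 958.65 ≈ 959 mb.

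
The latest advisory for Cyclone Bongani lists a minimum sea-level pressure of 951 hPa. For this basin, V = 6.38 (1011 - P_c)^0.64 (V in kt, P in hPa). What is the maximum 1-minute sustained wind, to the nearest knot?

88 kt

ΔP = 1011 − 951 = 60 hPa.
60^0.64 ≈ 13.741.
V ≈ 6.38 × 13.741 ≈ 87.7 kt.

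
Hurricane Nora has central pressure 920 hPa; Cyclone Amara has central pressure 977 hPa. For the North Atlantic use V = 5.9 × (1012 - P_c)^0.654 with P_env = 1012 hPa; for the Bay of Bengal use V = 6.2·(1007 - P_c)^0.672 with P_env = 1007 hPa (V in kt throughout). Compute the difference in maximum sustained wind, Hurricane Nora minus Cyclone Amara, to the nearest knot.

Hurricane Nora: ΔP = 92; V ≈ 5.9 × 92^0.654 ≈ 113.55 kt.
Cyclone Amara: ΔP = 30; V ≈ 6.2 × 30^0.672 ≈ 60.96 kt.
Difference ≈ 113.55 − 60.96 = 52.59 → 53 kt.

53 kt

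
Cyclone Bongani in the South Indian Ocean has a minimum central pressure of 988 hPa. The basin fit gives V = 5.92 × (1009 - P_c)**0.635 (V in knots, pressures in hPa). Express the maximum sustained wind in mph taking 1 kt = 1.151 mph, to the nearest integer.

ΔP = 1009 − 988 = 21 hPa.
V ≈ 5.92 × 21^0.635 = 5.92 × 6.912 ≈ 40.920 kt.
40.920 × 1.151 ≈ 47.10 mph → 47 mph.

47 mph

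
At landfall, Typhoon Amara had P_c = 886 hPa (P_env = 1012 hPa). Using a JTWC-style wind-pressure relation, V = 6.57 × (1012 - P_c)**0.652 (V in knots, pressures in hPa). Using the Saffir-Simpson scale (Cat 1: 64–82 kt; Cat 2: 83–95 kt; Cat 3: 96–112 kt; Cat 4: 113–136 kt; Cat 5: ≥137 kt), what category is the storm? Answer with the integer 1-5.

5

ΔP = 1012 − 886 = 126 hPa.
V ≈ 6.57 × 126^0.652 = 6.57 × 23.41 ≈ 154 kt.
154 kt falls in the Category 5 band.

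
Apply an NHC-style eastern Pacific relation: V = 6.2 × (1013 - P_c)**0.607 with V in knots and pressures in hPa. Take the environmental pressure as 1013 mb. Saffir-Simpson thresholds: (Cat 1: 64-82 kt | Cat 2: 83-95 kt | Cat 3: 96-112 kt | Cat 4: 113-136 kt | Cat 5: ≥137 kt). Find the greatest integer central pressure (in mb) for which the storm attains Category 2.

941 mb

Category 2 begins at V = 83 kt.
Required ΔP = (83/6.2)^(1/0.607) = 13.387^1.647 ≈ 71.81 mb.
P_c ≤ 1013 − 71.81 = 941.19, so the highest integer P_c is 941 mb.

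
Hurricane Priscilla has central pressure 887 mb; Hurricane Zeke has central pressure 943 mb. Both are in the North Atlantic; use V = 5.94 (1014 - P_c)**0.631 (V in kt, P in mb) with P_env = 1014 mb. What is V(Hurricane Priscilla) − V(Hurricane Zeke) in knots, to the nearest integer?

Hurricane Priscilla: ΔP = 127; V ≈ 5.94 × 127^0.631 ≈ 126.27 kt.
Hurricane Zeke: ΔP = 71; V ≈ 5.94 × 71^0.631 ≈ 87.48 kt.
Difference ≈ 126.27 − 87.48 = 38.79 → 39 kt.

39 kt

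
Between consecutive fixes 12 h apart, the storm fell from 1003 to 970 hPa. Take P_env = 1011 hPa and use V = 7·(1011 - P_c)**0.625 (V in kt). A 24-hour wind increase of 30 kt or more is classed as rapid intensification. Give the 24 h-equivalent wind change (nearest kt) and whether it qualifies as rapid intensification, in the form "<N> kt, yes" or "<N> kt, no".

V₁: ΔP = 8, V ≈ 7 × 8^0.625 ≈ 25.68 kt.
V₂: ΔP = 41, V ≈ 7 × 41^0.625 ≈ 71.30 kt.
ΔV over 12 h = 45.62 kt → 24 h equivalent = 45.62 × 24/12 ≈ 91.24 kt.
91 kt ≥ 30 kt ⇒ rapid intensification.

91 kt, yes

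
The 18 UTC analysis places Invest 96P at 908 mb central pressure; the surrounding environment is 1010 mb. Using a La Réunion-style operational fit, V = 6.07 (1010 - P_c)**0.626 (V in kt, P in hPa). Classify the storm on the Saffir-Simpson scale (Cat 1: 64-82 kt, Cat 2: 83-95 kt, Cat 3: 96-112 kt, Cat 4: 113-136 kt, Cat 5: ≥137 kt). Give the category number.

3

ΔP = 1010 − 908 = 102 mb.
V ≈ 6.07 × 102^0.626 = 6.07 × 18.09 ≈ 110 kt.
110 kt falls in the Category 3 band.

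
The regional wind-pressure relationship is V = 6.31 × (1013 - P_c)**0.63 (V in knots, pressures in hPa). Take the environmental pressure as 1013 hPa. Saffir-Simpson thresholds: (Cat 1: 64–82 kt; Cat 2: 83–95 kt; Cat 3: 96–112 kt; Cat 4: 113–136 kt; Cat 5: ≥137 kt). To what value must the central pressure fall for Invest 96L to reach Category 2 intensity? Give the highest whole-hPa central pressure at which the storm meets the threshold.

Category 2 begins at V = 83 kt.
Required ΔP = (83/6.31)^(1/0.63) = 13.154^1.587 ≈ 59.74 hPa.
P_c ≤ 1013 − 59.74 = 953.26, so the highest integer P_c is 953 hPa.

953 hPa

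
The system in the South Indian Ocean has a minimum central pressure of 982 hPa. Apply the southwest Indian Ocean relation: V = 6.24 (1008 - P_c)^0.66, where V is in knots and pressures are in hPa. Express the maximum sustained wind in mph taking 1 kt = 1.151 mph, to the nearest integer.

ΔP = 1008 − 982 = 26 hPa.
V ≈ 6.24 × 26^0.66 = 6.24 × 8.588 ≈ 53.588 kt.
53.588 × 1.151 ≈ 61.68 mph → 62 mph.

62 mph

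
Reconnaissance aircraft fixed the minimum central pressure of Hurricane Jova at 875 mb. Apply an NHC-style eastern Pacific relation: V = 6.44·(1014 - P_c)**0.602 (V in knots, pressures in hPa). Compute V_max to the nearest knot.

126 kt

ΔP = 1014 − 875 = 139 mb.
139^0.602 ≈ 19.503.
V ≈ 6.44 × 19.503 ≈ 125.6 kt.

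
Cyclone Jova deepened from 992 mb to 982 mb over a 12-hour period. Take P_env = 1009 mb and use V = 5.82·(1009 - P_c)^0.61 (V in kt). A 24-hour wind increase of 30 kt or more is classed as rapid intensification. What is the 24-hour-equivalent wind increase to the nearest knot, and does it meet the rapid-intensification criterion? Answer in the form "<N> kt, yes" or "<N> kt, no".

V₁: ΔP = 17, V ≈ 5.82 × 17^0.61 ≈ 32.77 kt.
V₂: ΔP = 27, V ≈ 5.82 × 27^0.61 ≈ 43.46 kt.
ΔV over 12 h = 10.69 kt → 24 h equivalent = 10.69 × 24/12 ≈ 21.38 kt.
21 kt < 30 kt ⇒ not rapid intensification.

21 kt, no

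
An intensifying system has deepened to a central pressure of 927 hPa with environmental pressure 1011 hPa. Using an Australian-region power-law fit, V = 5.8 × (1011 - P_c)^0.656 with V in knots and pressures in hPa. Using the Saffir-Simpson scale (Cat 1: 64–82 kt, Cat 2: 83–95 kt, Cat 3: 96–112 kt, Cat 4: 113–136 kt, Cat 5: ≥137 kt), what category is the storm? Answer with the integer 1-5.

3

ΔP = 1011 − 927 = 84 hPa.
V ≈ 5.8 × 84^0.656 = 5.8 × 18.29 ≈ 106 kt.
106 kt falls in the Category 3 band.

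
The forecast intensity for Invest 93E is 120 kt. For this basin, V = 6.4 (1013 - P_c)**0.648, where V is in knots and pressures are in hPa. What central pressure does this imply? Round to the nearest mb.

921 mb

ΔP = (V / 6.4)^(1/0.648) = (120/6.4)^1.543.
120/6.4 = 18.750; 18.750^1.543 ≈ 92.15 mb.
P_c = 1013 − 92.15 = 920.85 ≈ 921 mb.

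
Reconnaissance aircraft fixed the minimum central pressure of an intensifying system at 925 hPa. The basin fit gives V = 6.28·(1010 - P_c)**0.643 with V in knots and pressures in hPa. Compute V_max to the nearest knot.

ΔP = 1010 − 925 = 85 hPa.
85^0.643 ≈ 17.403.
V ≈ 6.28 × 17.403 ≈ 109.3 kt.

109 kt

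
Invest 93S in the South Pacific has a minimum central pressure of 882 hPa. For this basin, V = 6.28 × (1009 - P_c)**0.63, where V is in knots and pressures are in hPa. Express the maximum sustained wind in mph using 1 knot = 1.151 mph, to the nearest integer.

ΔP = 1009 − 882 = 127 hPa.
V ≈ 6.28 × 127^0.63 = 6.28 × 21.154 ≈ 132.848 kt.
132.848 × 1.151 ≈ 152.91 mph → 153 mph.

153 mph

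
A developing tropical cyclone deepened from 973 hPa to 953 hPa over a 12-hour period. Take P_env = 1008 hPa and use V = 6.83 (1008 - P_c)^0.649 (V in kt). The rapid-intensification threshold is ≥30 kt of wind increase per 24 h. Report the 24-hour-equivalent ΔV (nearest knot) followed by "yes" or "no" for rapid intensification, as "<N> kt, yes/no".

V₁: ΔP = 35, V ≈ 6.83 × 35^0.649 ≈ 68.63 kt.
V₂: ΔP = 55, V ≈ 6.83 × 55^0.649 ≈ 92.03 kt.
ΔV over 12 h = 23.40 kt → 24 h equivalent = 23.40 × 24/12 ≈ 46.80 kt.
47 kt ≥ 30 kt ⇒ rapid intensification.

47 kt, yes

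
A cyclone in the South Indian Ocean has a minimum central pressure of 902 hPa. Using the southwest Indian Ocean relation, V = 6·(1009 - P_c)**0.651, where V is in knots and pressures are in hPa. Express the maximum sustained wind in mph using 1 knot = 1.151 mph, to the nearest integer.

ΔP = 1009 − 902 = 107 hPa.
V ≈ 6 × 107^0.651 = 6 × 20.947 ≈ 125.684 kt.
125.684 × 1.151 ≈ 144.66 mph → 145 mph.

145 mph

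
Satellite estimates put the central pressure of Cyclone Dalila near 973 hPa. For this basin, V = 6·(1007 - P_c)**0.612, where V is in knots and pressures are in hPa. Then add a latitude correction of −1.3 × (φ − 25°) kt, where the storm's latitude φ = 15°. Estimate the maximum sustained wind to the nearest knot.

65 kt

ΔP = 1007 − 973 = 34 hPa.
34^0.612 ≈ 8.655.
V ≈ 6 × 8.655 ≈ 51.9 kt.
Latitude correction: −1.3 × (15 − 25) = 13 kt.
Corrected V ≈ 64.9 kt → 65 kt.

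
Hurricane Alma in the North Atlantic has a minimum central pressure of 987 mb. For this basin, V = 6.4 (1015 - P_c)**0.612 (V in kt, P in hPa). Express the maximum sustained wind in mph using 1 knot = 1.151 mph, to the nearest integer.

ΔP = 1015 − 987 = 28 mb.
V ≈ 6.4 × 28^0.612 = 6.4 × 7.685 ≈ 49.186 kt.
49.186 × 1.151 ≈ 56.61 mph → 57 mph.

57 mph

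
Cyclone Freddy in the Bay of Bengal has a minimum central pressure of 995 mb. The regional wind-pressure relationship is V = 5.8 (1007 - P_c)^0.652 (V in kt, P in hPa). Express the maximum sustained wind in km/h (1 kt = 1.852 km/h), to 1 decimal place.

54.3 km/h

ΔP = 1007 − 995 = 12 mb.
V ≈ 5.8 × 12^0.652 = 5.8 × 5.054 ≈ 29.313 kt.
29.313 × 1.852 ≈ 54.29 km/h → 54.3 km/h.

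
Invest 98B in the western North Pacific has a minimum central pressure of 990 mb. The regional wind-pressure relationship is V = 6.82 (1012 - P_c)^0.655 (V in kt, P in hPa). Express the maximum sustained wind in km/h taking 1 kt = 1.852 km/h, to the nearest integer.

ΔP = 1012 − 990 = 22 mb.
V ≈ 6.82 × 22^0.655 = 6.82 × 7.573 ≈ 51.650 kt.
51.650 × 1.852 ≈ 95.66 km/h → 96 km/h.

96 km/h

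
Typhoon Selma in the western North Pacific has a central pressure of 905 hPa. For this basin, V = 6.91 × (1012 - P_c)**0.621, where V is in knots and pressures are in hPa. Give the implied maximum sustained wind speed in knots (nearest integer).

ΔP = 1012 − 905 = 107 hPa.
107^0.621 ≈ 18.207.
V ≈ 6.91 × 18.207 ≈ 125.8 kt.

126 kt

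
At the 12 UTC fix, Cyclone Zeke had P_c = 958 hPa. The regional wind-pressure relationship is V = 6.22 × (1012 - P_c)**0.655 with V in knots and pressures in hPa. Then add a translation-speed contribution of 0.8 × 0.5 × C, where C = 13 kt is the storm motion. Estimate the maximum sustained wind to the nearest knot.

90 kt

ΔP = 1012 − 958 = 54 hPa.
54^0.655 ≈ 13.637.
V ≈ 6.22 × 13.637 ≈ 84.8 kt.
Translation term: 0.8 × 0.5 × 13 = 5.2 kt.
Corrected V ≈ 90 kt → 90 kt.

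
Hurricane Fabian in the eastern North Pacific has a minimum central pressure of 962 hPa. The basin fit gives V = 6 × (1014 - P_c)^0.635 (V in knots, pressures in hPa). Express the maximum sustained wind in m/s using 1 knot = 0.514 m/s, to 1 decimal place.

ΔP = 1014 − 962 = 52 hPa.
V ≈ 6 × 52^0.635 = 6 × 12.293 ≈ 73.759 kt.
73.759 × 0.514 ≈ 37.91 m/s → 37.9 m/s.

37.9 m/s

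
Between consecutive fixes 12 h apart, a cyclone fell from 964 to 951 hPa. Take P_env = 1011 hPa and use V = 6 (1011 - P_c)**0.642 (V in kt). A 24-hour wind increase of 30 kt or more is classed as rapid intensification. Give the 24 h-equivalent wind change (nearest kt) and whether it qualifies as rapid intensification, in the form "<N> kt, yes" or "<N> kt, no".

V₁: ΔP = 47, V ≈ 6 × 47^0.642 ≈ 71.06 kt.
V₂: ΔP = 60, V ≈ 6 × 60^0.642 ≈ 83.12 kt.
ΔV over 12 h = 12.06 kt → 24 h equivalent = 12.06 × 24/12 ≈ 24.12 kt.
24 kt < 30 kt ⇒ not rapid intensification.

24 kt, no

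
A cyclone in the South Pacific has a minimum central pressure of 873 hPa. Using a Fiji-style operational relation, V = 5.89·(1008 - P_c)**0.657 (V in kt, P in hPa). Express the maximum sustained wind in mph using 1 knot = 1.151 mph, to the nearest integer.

ΔP = 1008 − 873 = 135 hPa.
V ≈ 5.89 × 135^0.657 = 5.89 × 25.097 ≈ 147.824 kt.
147.824 × 1.151 ≈ 170.15 mph → 170 mph.

170 mph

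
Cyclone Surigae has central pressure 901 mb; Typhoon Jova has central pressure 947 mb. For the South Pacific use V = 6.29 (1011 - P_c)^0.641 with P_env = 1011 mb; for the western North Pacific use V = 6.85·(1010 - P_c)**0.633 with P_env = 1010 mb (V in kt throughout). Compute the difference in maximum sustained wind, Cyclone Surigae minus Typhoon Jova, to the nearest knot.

34 kt

Cyclone Surigae: ΔP = 110; V ≈ 6.29 × 110^0.641 ≈ 127.99 kt.
Typhoon Jova: ΔP = 63; V ≈ 6.85 × 63^0.633 ≈ 94.34 kt.
Difference ≈ 127.99 − 94.34 = 33.65 → 34 kt.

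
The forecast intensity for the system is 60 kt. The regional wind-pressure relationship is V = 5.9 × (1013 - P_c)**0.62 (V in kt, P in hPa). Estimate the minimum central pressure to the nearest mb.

ΔP = (V / 5.9)^(1/0.62) = (60/5.9)^1.613.
60/5.9 = 10.169; 10.169^1.613 ≈ 42.14 mb.
P_c = 1013 − 42.14 = 970.86 ≈ 971 mb.

971 mb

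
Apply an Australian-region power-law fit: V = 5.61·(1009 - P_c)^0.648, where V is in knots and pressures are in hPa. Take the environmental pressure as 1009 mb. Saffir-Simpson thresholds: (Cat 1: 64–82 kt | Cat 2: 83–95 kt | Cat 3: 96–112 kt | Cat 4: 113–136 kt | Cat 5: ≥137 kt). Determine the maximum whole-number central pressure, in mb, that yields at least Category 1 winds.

Category 1 begins at V = 64 kt.
Required ΔP = (64/5.61)^(1/0.648) = 11.408^1.543 ≈ 42.81 mb.
P_c ≤ 1009 − 42.81 = 966.19, so the highest integer P_c is 966 mb.

966 mb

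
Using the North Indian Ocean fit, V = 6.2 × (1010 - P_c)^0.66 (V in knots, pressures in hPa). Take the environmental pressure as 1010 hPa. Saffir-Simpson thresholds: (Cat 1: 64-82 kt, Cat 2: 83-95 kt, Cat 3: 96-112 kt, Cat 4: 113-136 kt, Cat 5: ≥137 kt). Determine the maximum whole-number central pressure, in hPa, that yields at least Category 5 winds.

901 hPa

Category 5 begins at V = 137 kt.
Required ΔP = (137/6.2)^(1/0.66) = 22.097^1.515 ≈ 108.86 hPa.
P_c ≤ 1010 − 108.86 = 901.14, so the highest integer P_c is 901 hPa.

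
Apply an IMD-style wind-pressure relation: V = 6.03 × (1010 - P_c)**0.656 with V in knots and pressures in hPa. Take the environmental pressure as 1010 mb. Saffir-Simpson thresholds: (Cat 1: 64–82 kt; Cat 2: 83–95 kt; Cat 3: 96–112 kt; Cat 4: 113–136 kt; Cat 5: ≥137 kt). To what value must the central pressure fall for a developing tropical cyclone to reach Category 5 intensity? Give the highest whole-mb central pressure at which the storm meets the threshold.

893 mb

Category 5 begins at V = 137 kt.
Required ΔP = (137/6.03)^(1/0.656) = 22.720^1.524 ≈ 116.87 mb.
P_c ≤ 1010 − 116.87 = 893.13, so the highest integer P_c is 893 mb.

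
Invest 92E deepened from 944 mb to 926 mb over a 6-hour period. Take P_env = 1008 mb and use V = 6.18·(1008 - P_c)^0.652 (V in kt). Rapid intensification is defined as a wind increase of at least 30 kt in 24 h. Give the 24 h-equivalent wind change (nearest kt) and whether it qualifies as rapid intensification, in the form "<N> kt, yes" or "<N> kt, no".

V₁: ΔP = 64, V ≈ 6.18 × 64^0.652 ≈ 93.03 kt.
V₂: ΔP = 82, V ≈ 6.18 × 82^0.652 ≈ 109.34 kt.
ΔV over 6 h = 16.31 kt → 24 h equivalent = 16.31 × 24/6 ≈ 65.24 kt.
65 kt ≥ 30 kt ⇒ rapid intensification.

65 kt, yes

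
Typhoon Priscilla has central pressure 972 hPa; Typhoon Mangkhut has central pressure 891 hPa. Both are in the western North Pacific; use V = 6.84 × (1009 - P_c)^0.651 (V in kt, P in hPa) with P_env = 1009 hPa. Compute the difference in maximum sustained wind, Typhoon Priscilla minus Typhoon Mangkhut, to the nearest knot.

Typhoon Priscilla: ΔP = 37; V ≈ 6.84 × 37^0.651 ≈ 71.77 kt.
Typhoon Mangkhut: ΔP = 118; V ≈ 6.84 × 118^0.651 ≈ 152.70 kt.
Difference ≈ 71.77 − 152.70 = -80.93 → -81 kt.

-81 kt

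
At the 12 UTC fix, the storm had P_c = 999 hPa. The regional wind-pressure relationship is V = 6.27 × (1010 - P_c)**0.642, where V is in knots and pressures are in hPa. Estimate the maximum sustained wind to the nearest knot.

29 kt

ΔP = 1010 − 999 = 11 hPa.
11^0.642 ≈ 4.662.
V ≈ 6.27 × 4.662 ≈ 29.2 kt.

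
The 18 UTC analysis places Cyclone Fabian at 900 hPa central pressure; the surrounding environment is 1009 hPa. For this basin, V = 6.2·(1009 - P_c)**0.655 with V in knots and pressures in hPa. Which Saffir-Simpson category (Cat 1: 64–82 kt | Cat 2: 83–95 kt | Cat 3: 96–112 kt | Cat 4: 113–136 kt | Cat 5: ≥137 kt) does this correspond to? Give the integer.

ΔP = 1009 − 900 = 109 hPa.
V ≈ 6.2 × 109^0.655 = 6.2 × 21.60 ≈ 134 kt.
134 kt falls in the Category 4 band.

4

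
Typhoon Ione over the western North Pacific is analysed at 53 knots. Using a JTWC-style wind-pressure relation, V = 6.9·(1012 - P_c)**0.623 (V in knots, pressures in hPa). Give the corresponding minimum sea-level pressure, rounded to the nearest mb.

ΔP = (V / 6.9)^(1/0.623) = (53/6.9)^1.605.
53/6.9 = 7.681; 7.681^1.605 ≈ 26.38 mb.
P_c = 1012 − 26.38 = 985.62 ≈ 986 mb.

986 mb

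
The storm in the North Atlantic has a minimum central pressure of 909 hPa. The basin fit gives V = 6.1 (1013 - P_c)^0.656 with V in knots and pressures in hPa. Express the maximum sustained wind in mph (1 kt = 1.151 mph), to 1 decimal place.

ΔP = 1013 − 909 = 104 hPa.
V ≈ 6.1 × 104^0.656 = 6.1 × 21.046 ≈ 128.382 kt.
128.382 × 1.151 ≈ 147.77 mph → 147.8 mph.

147.8 mph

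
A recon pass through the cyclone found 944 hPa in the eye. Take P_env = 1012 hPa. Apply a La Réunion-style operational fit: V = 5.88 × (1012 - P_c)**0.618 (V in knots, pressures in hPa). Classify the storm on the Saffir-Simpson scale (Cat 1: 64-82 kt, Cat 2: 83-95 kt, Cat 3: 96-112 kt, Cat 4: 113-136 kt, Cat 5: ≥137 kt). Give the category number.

1

ΔP = 1012 − 944 = 68 hPa.
V ≈ 5.88 × 68^0.618 = 5.88 × 13.57 ≈ 80 kt.
80 kt falls in the Category 1 band.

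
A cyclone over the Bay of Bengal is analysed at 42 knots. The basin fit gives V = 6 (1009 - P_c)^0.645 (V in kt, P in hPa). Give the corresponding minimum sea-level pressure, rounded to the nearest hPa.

ΔP = (V / 6)^(1/0.645) = (42/6)^1.550.
42/6 = 7.000; 7.000^1.550 ≈ 20.43 hPa.
P_c = 1009 − 20.43 = 988.57 ≈ 989 hPa.

989 hPa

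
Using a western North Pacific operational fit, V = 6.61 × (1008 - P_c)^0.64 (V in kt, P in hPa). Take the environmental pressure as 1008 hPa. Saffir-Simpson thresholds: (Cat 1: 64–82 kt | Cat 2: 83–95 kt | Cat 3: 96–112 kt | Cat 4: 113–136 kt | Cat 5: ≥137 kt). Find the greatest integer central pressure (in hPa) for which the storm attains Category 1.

973 hPa

Category 1 begins at V = 64 kt.
Required ΔP = (64/6.61)^(1/0.64) = 9.682^1.562 ≈ 34.72 hPa.
P_c ≤ 1008 − 34.72 = 973.28, so the highest integer P_c is 973 hPa.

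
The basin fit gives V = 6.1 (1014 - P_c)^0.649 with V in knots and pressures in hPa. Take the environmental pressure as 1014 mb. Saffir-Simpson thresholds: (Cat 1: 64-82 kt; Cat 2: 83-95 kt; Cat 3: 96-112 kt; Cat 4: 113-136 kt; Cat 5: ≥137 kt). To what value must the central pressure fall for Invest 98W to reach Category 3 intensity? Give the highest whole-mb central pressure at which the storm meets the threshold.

Category 3 begins at V = 96 kt.
Required ΔP = (96/6.1)^(1/0.649) = 15.738^1.541 ≈ 69.87 mb.
P_c ≤ 1014 − 69.87 = 944.13, so the highest integer P_c is 944 mb.

944 mb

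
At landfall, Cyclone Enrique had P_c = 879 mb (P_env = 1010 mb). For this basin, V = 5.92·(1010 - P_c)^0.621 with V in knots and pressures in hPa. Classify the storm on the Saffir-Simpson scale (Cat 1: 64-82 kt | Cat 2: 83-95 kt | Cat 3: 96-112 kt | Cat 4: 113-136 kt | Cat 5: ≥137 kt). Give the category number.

ΔP = 1010 − 879 = 131 mb.
V ≈ 5.92 × 131^0.621 = 5.92 × 20.65 ≈ 122 kt.
122 kt falls in the Category 4 band.

4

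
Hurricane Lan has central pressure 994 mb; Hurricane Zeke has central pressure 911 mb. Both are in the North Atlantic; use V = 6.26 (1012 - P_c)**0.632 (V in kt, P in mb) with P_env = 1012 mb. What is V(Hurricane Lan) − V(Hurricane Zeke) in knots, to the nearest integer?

Hurricane Lan: ΔP = 18; V ≈ 6.26 × 18^0.632 ≈ 38.90 kt.
Hurricane Zeke: ΔP = 101; V ≈ 6.26 × 101^0.632 ≈ 115.69 kt.
Difference ≈ 38.90 − 115.69 = -76.79 → -77 kt.

-77 kt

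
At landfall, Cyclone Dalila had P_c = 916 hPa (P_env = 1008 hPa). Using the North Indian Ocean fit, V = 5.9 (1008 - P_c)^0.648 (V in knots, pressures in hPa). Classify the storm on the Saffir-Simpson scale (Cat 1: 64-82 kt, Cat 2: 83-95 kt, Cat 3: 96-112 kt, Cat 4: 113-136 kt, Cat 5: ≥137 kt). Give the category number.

3

ΔP = 1008 − 916 = 92 hPa.
V ≈ 5.9 × 92^0.648 = 5.9 × 18.73 ≈ 111 kt.
111 kt falls in the Category 3 band.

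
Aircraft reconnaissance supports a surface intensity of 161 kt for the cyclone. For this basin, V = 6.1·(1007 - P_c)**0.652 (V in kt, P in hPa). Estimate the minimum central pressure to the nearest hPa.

ΔP = (V / 6.1)^(1/0.652) = (161/6.1)^1.534.
161/6.1 = 26.393; 26.393^1.534 ≈ 151.43 hPa.
P_c = 1007 − 151.43 = 855.57 ≈ 856 hPa.

856 hPa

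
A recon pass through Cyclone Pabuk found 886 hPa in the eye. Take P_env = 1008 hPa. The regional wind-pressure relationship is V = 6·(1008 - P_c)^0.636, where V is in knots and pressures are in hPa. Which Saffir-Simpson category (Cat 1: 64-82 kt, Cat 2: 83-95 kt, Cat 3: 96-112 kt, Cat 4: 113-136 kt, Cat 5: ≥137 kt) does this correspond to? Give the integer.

ΔP = 1008 − 886 = 122 hPa.
V ≈ 6 × 122^0.636 = 6 × 21.23 ≈ 127 kt.
127 kt falls in the Category 4 band.

4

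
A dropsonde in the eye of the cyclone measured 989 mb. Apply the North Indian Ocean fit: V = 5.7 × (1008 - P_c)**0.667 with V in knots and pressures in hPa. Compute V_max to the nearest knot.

41 kt

ΔP = 1008 − 989 = 19 mb.
19^0.667 ≈ 7.127.
V ≈ 5.7 × 7.127 ≈ 40.6 kt.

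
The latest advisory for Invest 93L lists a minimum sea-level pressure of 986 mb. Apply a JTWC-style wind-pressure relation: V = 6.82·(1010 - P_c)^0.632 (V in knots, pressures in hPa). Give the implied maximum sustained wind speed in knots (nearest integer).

ΔP = 1010 − 986 = 24 mb.
24^0.632 ≈ 7.452.
V ≈ 6.82 × 7.452 ≈ 50.8 kt.

51 kt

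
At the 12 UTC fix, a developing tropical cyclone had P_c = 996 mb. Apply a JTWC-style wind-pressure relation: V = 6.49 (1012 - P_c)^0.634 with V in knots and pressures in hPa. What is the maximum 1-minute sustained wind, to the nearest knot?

38 kt

ΔP = 1012 − 996 = 16 mb.
16^0.634 ≈ 5.800.
V ≈ 6.49 × 5.800 ≈ 37.6 kt.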